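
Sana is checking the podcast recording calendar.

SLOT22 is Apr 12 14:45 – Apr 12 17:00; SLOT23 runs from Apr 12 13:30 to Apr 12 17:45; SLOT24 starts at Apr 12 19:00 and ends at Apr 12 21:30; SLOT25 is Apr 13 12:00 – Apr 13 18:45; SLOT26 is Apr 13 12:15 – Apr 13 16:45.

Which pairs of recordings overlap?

SLOT22 & SLOT23, SLOT25 & SLOT26

Sorted by start: SLOT23, SLOT22, SLOT24, SLOT25, SLOT26.
SLOT22 starts before SLOT23 ends → SLOT23 and SLOT22 overlap.
SLOT24 starts after SLOT23 ends, so nothing later overlaps SLOT23 either.
SLOT24 starts after SLOT22 ends, so nothing later overlaps SLOT22 either.
SLOT25 starts after SLOT24 ends, so nothing later overlaps SLOT24 either.
SLOT26 starts before SLOT25 ends → SLOT25 and SLOT26 overlap.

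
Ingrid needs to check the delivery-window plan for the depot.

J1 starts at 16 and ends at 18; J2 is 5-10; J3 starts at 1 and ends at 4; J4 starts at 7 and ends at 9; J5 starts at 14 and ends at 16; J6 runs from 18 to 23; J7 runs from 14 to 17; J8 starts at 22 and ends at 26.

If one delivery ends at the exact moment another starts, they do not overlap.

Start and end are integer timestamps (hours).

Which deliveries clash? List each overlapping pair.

J1 & J7, J2 & J4, J5 & J7, J6 & J8

Sorted by start: J3, J2, J4, J5, J7, J1, J6, J8.
J2 starts after J3 ends — done with J3.
J4 starts before J2 ends → J2 and J4 overlap.
J5 starts after J2 ends — done with J2.
J5 starts after J4 ends — done with J4.
J7 starts before J5 ends → J5 and J7 overlap.
J1 starts exactly when J5 ends (back-to-back, no overlap) — done with J5.
J1 starts before J7 ends → J7 and J1 overlap.
J6 starts after J7 ends — done with J7.
J6 starts exactly when J1 ends (back-to-back, no overlap) — done with J1.
J8 starts before J6 ends → J6 and J8 overlap.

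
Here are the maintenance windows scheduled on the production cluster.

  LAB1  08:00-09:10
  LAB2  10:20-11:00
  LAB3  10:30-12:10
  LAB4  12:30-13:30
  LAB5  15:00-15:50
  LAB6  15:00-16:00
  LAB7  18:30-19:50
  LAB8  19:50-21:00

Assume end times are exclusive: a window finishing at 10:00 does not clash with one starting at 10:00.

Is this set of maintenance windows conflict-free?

Check each pair: they overlap iff neither finishes before the other starts.
Sorted by start: LAB1, LAB2, LAB3, LAB4, LAB5, LAB6, LAB7, LAB8.
LAB2 starts after LAB1 ends, so LAB1 has no further overlaps.
LAB3 starts before LAB2 ends → LAB2 and LAB3 overlap.
That's a conflict, so the schedule is not conflict-free.

No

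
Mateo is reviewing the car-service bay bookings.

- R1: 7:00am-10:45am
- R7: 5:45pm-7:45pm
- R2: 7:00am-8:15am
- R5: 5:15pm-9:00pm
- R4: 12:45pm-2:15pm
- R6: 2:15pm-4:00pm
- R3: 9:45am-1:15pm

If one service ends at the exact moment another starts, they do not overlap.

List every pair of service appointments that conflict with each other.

Sorted by start: R1, R2, R3, R4, R6, R5, R7.
R2 starts before R1 ends → R1 and R2 overlap.
R3 starts before R1 ends → R1 and R3 overlap.
R4 starts after R1 ends, so nothing later overlaps R1 either.
R3 starts after R2 ends, so nothing later overlaps R2 either.
R4 starts before R3 ends → R3 and R4 overlap.
R6 starts after R3 ends, so nothing later overlaps R3 either.
R6 starts exactly when R4 ends (back-to-back, no overlap), so nothing later overlaps R4 either.
R5 starts after R6 ends, so nothing later overlaps R6 either.
R7 starts before R5 ends → R5 and R7 overlap.

R1 & R2, R1 & R3, R3 & R4, R5 & R7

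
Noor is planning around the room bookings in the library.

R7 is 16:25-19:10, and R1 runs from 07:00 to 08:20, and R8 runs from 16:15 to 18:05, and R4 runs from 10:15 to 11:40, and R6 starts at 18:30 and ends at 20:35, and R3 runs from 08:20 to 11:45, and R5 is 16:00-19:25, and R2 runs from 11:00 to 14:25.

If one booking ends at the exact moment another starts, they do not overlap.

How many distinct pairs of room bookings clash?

Two intervals overlap when each starts before the other ends.
Sorted by start: R1, R3, R4, R2, R5, R8, R7, R6.
R3 starts exactly when R1 ends (back-to-back, no overlap), so nothing later overlaps R1 either.
R4 starts before R3 ends → R3 and R4 overlap.
R2 starts before R3 ends → R3 and R2 overlap.
R5 starts after R3 ends, so nothing later overlaps R3 either.
R2 starts before R4 ends → R4 and R2 overlap.
R5 starts after R4 ends, so nothing later overlaps R4 either.
R5 starts after R2 ends, so nothing later overlaps R2 either.
R8 starts before R5 ends → R5 and R8 overlap.
R7 starts before R5 ends → R5 and R7 overlap.
R6 starts before R5 ends → R5 and R6 overlap.
R7 starts before R8 ends → R8 and R7 overlap.
R6 starts after R8 ends.
R6 starts before R7 ends → R7 and R6 overlap.
Overlapping pairs: R2 & R3, R2 & R4, R3 & R4, R5 & R6, R5 & R7, R5 & R8, R6 & R7, R7 & R8 — 8 in total.

8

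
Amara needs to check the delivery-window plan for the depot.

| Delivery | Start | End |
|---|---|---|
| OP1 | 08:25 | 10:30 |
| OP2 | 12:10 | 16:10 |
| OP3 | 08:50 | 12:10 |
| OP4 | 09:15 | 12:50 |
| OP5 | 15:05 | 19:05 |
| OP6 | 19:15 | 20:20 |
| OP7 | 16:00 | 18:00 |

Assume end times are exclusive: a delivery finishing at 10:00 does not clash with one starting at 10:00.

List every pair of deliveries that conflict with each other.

OP1 & OP3, OP1 & OP4, OP2 & OP4, OP2 & OP5, OP2 & OP7, OP3 & OP4, OP5 & OP7

Sorted by start: OP1, OP3, OP4, OP2, OP5, OP7, OP6.
OP3 starts before OP1 ends → OP1 and OP3 overlap.
OP4 starts before OP1 ends → OP1 and OP4 overlap.
OP2 starts after OP1 ends; OP1 is clear from here.
OP4 starts before OP3 ends → OP3 and OP4 overlap.
OP2 starts exactly when OP3 ends (back-to-back, no overlap); OP3 is clear from here.
OP2 starts before OP4 ends → OP4 and OP2 overlap.
OP5 starts after OP4 ends; OP4 is clear from here.
OP5 starts before OP2 ends → OP2 and OP5 overlap.
OP7 starts before OP2 ends → OP2 and OP7 overlap.
OP6 starts after OP2 ends.
OP7 starts before OP5 ends → OP5 and OP7 overlap.
OP6 starts after OP5 ends.
OP6 starts after OP7 ends.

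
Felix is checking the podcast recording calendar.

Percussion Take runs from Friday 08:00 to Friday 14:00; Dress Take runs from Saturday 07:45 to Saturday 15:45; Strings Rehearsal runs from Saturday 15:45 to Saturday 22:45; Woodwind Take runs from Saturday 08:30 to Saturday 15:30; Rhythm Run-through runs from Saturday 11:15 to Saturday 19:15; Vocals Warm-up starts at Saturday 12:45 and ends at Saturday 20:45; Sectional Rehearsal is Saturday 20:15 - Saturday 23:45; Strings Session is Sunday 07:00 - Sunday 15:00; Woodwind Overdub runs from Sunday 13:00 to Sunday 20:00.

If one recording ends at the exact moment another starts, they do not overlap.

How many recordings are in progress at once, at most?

Sweep the timeline, counting +1 at each start and −1 at each end (ends before starts at a tie):
Friday 08:00 start Percussion Take → 1
Friday 14:00 end Percussion Take → 0
Saturday 07:45 start Dress Take → 1
Saturday 08:30 start Woodwind Take → 2
Saturday 11:15 start Rhythm Run-through → 3
Saturday 12:45 start Vocals Warm-up → 4
Saturday 15:30 end Woodwind Take → 3
Saturday 15:45 end Dress Take → 2
Saturday 15:45 start Strings Rehearsal → 3
Saturday 19:15 end Rhythm Run-through → 2
Saturday 20:15 start Sectional Rehearsal → 3
Saturday 20:45 end Vocals Warm-up → 2
Saturday 22:45 end Strings Rehearsal → 1
Saturday 23:45 end Sectional Rehearsal → 0
Sunday 07:00 start Strings Session → 1
Sunday 13:00 start Woodwind Overdub → 2
Sunday 15:00 end Strings Session → 1
Sunday 20:00 end Woodwind Overdub → 0
Peak is 4, at Saturday 12:45 (Dress Take, Rhythm Run-through, Vocals Warm-up, Woodwind Take).

4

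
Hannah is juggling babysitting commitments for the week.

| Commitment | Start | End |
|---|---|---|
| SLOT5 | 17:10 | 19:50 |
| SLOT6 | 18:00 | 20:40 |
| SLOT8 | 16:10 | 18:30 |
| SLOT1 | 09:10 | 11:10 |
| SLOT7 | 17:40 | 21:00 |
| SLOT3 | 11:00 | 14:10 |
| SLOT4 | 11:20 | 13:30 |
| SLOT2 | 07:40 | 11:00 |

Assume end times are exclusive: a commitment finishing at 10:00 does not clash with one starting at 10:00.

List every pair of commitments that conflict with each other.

Sorted by start: SLOT2, SLOT1, SLOT3, SLOT4, SLOT8, SLOT5, SLOT7, SLOT6.
SLOT1 starts before SLOT2 ends → SLOT2 and SLOT1 overlap.
SLOT3 starts exactly when SLOT2 ends (back-to-back, no overlap); SLOT2 is clear from here.
SLOT3 starts before SLOT1 ends → SLOT1 and SLOT3 overlap.
SLOT4 starts after SLOT1 ends; SLOT1 is clear from here.
SLOT4 starts before SLOT3 ends → SLOT3 and SLOT4 overlap.
SLOT8 starts after SLOT3 ends; SLOT3 is clear from here.
SLOT8 starts after SLOT4 ends; SLOT4 is clear from here.
SLOT5 starts before SLOT8 ends → SLOT8 and SLOT5 overlap.
SLOT7 starts before SLOT8 ends → SLOT8 and SLOT7 overlap.
SLOT6 starts before SLOT8 ends → SLOT8 and SLOT6 overlap.
SLOT7 starts before SLOT5 ends → SLOT5 and SLOT7 overlap.
SLOT6 starts before SLOT5 ends → SLOT5 and SLOT6 overlap.
SLOT6 starts before SLOT7 ends → SLOT7 and SLOT6 overlap.

SLOT1 & SLOT2, SLOT1 & SLOT3, SLOT3 & SLOT4, SLOT5 & SLOT6, SLOT5 & SLOT7, SLOT5 & SLOT8, SLOT6 & SLOT7, SLOT6 & SLOT8, SLOT7 & SLOT8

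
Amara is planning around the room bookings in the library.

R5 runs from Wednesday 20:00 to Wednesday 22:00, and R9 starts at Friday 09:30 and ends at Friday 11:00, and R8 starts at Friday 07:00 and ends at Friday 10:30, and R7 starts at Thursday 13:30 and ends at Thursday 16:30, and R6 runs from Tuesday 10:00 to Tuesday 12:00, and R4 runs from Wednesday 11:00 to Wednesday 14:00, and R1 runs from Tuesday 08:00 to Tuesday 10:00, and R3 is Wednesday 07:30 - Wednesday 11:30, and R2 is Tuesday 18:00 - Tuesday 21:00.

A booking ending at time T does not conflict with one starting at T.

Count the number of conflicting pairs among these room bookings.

2

Sorted by start: R1, R6, R2, R3, R4, R5, R7, R8, R9.
R6 starts exactly when R1 ends (back-to-back, no overlap), so nothing later overlaps R1 either.
R2 starts after R6 ends, so nothing later overlaps R6 either.
R3 starts after R2 ends, so nothing later overlaps R2 either.
R4 starts before R3 ends → R3 and R4 overlap.
R5 starts after R3 ends, so nothing later overlaps R3 either.
R5 starts after R4 ends, so nothing later overlaps R4 either.
R7 starts after R5 ends, so nothing later overlaps R5 either.
R8 starts after R7 ends, so nothing later overlaps R7 either.
R9 starts before R8 ends → R8 and R9 overlap.
Overlapping pairs: R3 & R4, R8 & R9 — 2 in total.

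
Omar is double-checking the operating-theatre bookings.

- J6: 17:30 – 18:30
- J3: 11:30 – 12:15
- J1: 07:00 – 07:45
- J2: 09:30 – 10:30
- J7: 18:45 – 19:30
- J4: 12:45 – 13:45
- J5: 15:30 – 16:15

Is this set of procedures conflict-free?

Sorted by start: J1, J2, J3, J4, J5, J6, J7.
J2 starts after J1 ends; J1 is clear from here.
J3 starts after J2 ends; J2 is clear from here.
J4 starts after J3 ends; J3 is clear from here.
J5 starts after J4 ends; J4 is clear from here.
J6 starts after J5 ends; J5 is clear from here.
J7 starts after J6 ends.
Every pair is clear; the schedule has no overlaps.

Yes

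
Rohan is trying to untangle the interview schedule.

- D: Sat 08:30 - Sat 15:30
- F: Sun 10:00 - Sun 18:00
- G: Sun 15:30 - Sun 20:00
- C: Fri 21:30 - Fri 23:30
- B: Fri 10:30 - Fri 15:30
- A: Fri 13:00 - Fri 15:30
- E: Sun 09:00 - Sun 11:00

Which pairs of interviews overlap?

A & B, E & F, F & G

Sorted by start: B, A, C, D, E, F, G.
A starts before B ends → B and A overlap.
C starts after B ends, so nothing later overlaps B either.
C starts after A ends, so nothing later overlaps A either.
D starts after C ends, so nothing later overlaps C either.
E starts after D ends, so nothing later overlaps D either.
F starts before E ends → E and F overlap.
G starts after E ends.
G starts before F ends → F and G overlap.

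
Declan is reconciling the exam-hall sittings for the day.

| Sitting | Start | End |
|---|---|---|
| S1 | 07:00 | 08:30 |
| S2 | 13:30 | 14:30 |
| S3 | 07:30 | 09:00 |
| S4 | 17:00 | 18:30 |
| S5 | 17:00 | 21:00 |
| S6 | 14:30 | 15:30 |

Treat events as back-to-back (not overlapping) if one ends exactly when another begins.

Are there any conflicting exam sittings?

Yes

Sorted by start: S1, S3, S2, S6, S4, S5.
S3 starts before S1 ends → S1 and S3 overlap.
That's a conflict, so the schedule is not conflict-free.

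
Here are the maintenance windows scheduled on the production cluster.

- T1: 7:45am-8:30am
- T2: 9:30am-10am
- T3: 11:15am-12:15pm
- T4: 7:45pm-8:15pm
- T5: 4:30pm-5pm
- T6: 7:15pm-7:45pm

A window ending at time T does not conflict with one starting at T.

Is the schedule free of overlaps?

Yes

Check each pair: they overlap iff neither finishes before the other starts.
Sorted by start: T1, T2, T3, T5, T6, T4.
T2 starts after T1 ends — done with T1.
T3 starts after T2 ends — done with T2.
T5 starts after T3 ends — done with T3.
T6 starts after T5 ends — done with T5.
T4 starts exactly when T6 ends (back-to-back, no overlap).
Every pair is clear; the schedule has no overlaps.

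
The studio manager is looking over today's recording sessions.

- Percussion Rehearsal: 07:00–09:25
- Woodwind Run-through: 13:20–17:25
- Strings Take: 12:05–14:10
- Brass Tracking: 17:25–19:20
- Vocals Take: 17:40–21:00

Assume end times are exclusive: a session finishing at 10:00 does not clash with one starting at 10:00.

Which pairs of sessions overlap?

Brass Tracking & Vocals Take, Strings Take & Woodwind Run-through

Check each pair: they overlap iff neither finishes before the other starts.
Sorted by start: Percussion Rehearsal, Strings Take, Woodwind Run-through, Brass Tracking, Vocals Take.
Strings Take starts after Percussion Rehearsal ends, so Percussion Rehearsal has no further overlaps.
Woodwind Run-through starts before Strings Take ends → Strings Take and Woodwind Run-through overlap.
Brass Tracking starts after Strings Take ends, so Strings Take has no further overlaps.
Brass Tracking starts exactly when Woodwind Run-through ends (back-to-back, no overlap), so Woodwind Run-through has no further overlaps.
Vocals Take starts before Brass Tracking ends → Brass Tracking and Vocals Take overlap.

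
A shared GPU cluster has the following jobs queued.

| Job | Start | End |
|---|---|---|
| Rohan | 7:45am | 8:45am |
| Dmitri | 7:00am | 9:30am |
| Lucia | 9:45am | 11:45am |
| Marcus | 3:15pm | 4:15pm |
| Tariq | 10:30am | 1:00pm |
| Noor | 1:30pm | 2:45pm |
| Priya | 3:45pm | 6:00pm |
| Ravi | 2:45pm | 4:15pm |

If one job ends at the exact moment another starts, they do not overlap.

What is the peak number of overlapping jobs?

3

Sort all start/end points and keep a running count:
7:00am start Dmitri → 1
7:45am start Rohan → 2
8:45am end Rohan → 1
9:30am end Dmitri → 0
9:45am start Lucia → 1
10:30am start Tariq → 2
11:45am end Lucia → 1
1:00pm end Tariq → 0
1:30pm start Noor → 1
2:45pm end Noor → 0
2:45pm start Ravi → 1
3:15pm start Marcus → 2
3:45pm start Priya → 3
4:15pm end Marcus → 2
4:15pm end Ravi → 1
6:00pm end Priya → 0
Peak is 3, at 3:45pm (Marcus, Priya, Ravi).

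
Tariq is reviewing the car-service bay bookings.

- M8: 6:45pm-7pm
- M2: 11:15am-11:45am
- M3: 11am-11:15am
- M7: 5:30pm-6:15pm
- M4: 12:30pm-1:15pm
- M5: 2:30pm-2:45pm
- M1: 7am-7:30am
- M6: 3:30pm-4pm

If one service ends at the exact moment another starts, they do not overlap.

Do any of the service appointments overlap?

No

Sorted by start: M1, M3, M2, M4, M5, M6, M7, M8.
M3 starts after M1 ends — done with M1.
M2 starts exactly when M3 ends (back-to-back, no overlap) — done with M3.
M4 starts after M2 ends — done with M2.
M5 starts after M4 ends — done with M4.
M6 starts after M5 ends — done with M5.
M7 starts after M6 ends — done with M6.
M8 starts after M7 ends.
Every pair is clear; the schedule has no overlaps.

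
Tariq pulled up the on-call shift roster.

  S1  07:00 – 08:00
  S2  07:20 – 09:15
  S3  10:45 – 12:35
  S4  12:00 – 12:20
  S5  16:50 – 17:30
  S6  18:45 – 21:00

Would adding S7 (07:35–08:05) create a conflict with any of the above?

Yes — it overlaps S1, S2

S1: starts 07:00 before S7 ends 08:05, and ends 08:00 after S7 starts 07:35 → overlap.
S2: starts 07:20 before S7 ends 08:05, and ends 09:15 after S7 starts 07:35 → overlap.
S3: starts 10:45 at or after S7 ends 08:05 → clear.
S4: starts 12:00 at or after S7 ends 08:05 → clear.
S5: starts 16:50 at or after S7 ends 08:05 → clear.
S6: starts 18:45 at or after S7 ends 08:05 → clear.
S7 overlaps S1, S2.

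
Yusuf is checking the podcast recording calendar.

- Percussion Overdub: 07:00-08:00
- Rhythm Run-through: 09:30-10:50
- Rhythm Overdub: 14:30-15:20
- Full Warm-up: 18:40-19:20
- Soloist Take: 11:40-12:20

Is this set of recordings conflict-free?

Sorted by start: Percussion Overdub, Rhythm Run-through, Soloist Take, Rhythm Overdub, Full Warm-up.
Rhythm Run-through starts after Percussion Overdub ends, so Percussion Overdub has no further overlaps.
Soloist Take starts after Rhythm Run-through ends, so Rhythm Run-through has no further overlaps.
Rhythm Overdub starts after Soloist Take ends, so Soloist Take has no further overlaps.
Full Warm-up starts after Rhythm Overdub ends.
Every pair is clear; the schedule has no overlaps.

Yes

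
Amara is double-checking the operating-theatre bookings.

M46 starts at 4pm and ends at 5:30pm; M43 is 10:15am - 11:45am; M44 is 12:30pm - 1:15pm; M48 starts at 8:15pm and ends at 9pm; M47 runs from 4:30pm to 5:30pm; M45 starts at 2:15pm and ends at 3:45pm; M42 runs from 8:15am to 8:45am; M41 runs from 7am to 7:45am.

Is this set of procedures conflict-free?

No

Sorted by start: M41, M42, M43, M44, M45, M46, M47, M48.
M42 starts after M41 ends — done with M41.
M43 starts after M42 ends — done with M42.
M44 starts after M43 ends — done with M43.
M45 starts after M44 ends — done with M44.
M46 starts after M45 ends — done with M45.
M47 starts before M46 ends → M46 and M47 overlap.
That's a conflict, so the schedule is not conflict-free.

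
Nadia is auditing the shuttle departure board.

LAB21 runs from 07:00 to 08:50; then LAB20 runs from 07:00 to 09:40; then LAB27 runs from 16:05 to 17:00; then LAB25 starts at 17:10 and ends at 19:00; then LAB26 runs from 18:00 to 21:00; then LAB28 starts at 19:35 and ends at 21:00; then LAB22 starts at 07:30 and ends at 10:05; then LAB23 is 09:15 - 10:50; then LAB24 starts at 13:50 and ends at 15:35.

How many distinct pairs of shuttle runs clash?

7

Check each pair: they overlap iff neither finishes before the other starts.
Sorted by start: LAB20, LAB21, LAB22, LAB23, LAB24, LAB27, LAB25, LAB26, LAB28.
LAB21 starts before LAB20 ends → LAB20 and LAB21 overlap.
LAB22 starts before LAB20 ends → LAB20 and LAB22 overlap.
LAB23 starts before LAB20 ends → LAB20 and LAB23 overlap.
LAB24 starts after LAB20 ends — done with LAB20.
LAB22 starts before LAB21 ends → LAB21 and LAB22 overlap.
LAB23 starts after LAB21 ends — done with LAB21.
LAB23 starts before LAB22 ends → LAB22 and LAB23 overlap.
LAB24 starts after LAB22 ends — done with LAB22.
LAB24 starts after LAB23 ends — done with LAB23.
LAB27 starts after LAB24 ends — done with LAB24.
LAB25 starts after LAB27 ends — done with LAB27.
LAB26 starts before LAB25 ends → LAB25 and LAB26 overlap.
LAB28 starts after LAB25 ends.
LAB28 starts before LAB26 ends → LAB26 and LAB28 overlap.
Overlapping pairs: LAB20 & LAB21, LAB20 & LAB22, LAB20 & LAB23, LAB21 & LAB22, LAB22 & LAB23, LAB25 & LAB26, LAB26 & LAB28 — 7 in total.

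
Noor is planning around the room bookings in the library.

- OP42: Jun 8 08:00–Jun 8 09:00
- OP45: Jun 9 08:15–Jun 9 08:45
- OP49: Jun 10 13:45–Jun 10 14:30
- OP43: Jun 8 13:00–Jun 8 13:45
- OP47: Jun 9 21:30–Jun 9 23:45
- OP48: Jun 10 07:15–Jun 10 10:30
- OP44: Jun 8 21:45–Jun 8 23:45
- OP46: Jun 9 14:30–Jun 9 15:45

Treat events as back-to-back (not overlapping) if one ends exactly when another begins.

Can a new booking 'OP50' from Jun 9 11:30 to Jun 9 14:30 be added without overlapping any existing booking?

Yes — the slot is free

OP42: ends Jun 8 09:00 at or before OP50 starts Jun 9 11:30 → clear.
OP43: ends Jun 8 13:45 at or before OP50 starts Jun 9 11:30 → clear.
OP44: ends Jun 8 23:45 at or before OP50 starts Jun 9 11:30 → clear.
OP45: ends Jun 9 08:45 at or before OP50 starts Jun 9 11:30 → clear.
OP46: starts Jun 9 14:30 at or after OP50 ends Jun 9 14:30 → clear.
OP47: starts Jun 9 21:30 at or after OP50 ends Jun 9 14:30 → clear.
OP48: starts Jun 10 07:15 at or after OP50 ends Jun 9 14:30 → clear.
OP49: starts Jun 10 13:45 at or after OP50 ends Jun 9 14:30 → clear.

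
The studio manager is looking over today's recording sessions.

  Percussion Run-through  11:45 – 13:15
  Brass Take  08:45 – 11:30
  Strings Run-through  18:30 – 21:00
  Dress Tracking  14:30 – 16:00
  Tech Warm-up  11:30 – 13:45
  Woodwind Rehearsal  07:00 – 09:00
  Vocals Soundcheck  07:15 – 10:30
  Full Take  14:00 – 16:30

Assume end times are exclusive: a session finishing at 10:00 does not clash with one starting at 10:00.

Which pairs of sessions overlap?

Sorted by start: Woodwind Rehearsal, Vocals Soundcheck, Brass Take, Tech Warm-up, Percussion Run-through, Full Take, Dress Tracking, Strings Run-through.
Vocals Soundcheck starts before Woodwind Rehearsal ends → Woodwind Rehearsal and Vocals Soundcheck overlap.
Brass Take starts before Woodwind Rehearsal ends → Woodwind Rehearsal and Brass Take overlap.
Tech Warm-up starts after Woodwind Rehearsal ends; Woodwind Rehearsal is clear from here.
Brass Take starts before Vocals Soundcheck ends → Vocals Soundcheck and Brass Take overlap.
Tech Warm-up starts after Vocals Soundcheck ends; Vocals Soundcheck is clear from here.
Tech Warm-up starts exactly when Brass Take ends (back-to-back, no overlap); Brass Take is clear from here.
Percussion Run-through starts before Tech Warm-up ends → Tech Warm-up and Percussion Run-through overlap.
Full Take starts after Tech Warm-up ends; Tech Warm-up is clear from here.
Full Take starts after Percussion Run-through ends; Percussion Run-through is clear from here.
Dress Tracking starts before Full Take ends → Full Take and Dress Tracking overlap.
Strings Run-through starts after Full Take ends.
Strings Run-through starts after Dress Tracking ends.

Brass Take & Vocals Soundcheck, Brass Take & Woodwind Rehearsal, Dress Tracking & Full Take, Percussion Run-through & Tech Warm-up, Vocals Soundcheck & Woodwind Rehearsal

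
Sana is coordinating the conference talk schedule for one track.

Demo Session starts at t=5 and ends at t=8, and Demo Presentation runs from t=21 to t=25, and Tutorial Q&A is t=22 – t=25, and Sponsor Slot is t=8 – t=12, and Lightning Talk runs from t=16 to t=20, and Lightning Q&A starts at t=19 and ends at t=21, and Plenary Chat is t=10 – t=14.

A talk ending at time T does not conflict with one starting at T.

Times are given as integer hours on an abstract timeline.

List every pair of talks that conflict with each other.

Sorted by start: Demo Session, Sponsor Slot, Plenary Chat, Lightning Talk, Lightning Q&A, Demo Presentation, Tutorial Q&A.
Sponsor Slot starts exactly when Demo Session ends (back-to-back, no overlap), so Demo Session has no further overlaps.
Plenary Chat starts before Sponsor Slot ends → Sponsor Slot and Plenary Chat overlap.
Lightning Talk starts after Sponsor Slot ends, so Sponsor Slot has no further overlaps.
Lightning Talk starts after Plenary Chat ends, so Plenary Chat has no further overlaps.
Lightning Q&A starts before Lightning Talk ends → Lightning Talk and Lightning Q&A overlap.
Demo Presentation starts after Lightning Talk ends, so Lightning Talk has no further overlaps.
Demo Presentation starts exactly when Lightning Q&A ends (back-to-back, no overlap), so Lightning Q&A has no further overlaps.
Tutorial Q&A starts before Demo Presentation ends → Demo Presentation and Tutorial Q&A overlap.

Demo Presentation & Tutorial Q&A, Lightning Q&A & Lightning Talk, Plenary Chat & Sponsor Slot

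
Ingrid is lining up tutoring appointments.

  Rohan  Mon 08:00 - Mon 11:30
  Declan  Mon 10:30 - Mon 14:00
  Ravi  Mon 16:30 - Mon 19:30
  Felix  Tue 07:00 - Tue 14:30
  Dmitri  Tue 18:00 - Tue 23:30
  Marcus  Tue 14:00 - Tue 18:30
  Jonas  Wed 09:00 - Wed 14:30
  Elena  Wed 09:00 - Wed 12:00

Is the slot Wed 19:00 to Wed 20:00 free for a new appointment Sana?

Rohan: ends Mon 11:30 at or before Sana starts Wed 19:00 → clear.
Declan: ends Mon 14:00 at or before Sana starts Wed 19:00 → clear.
Ravi: ends Mon 19:30 at or before Sana starts Wed 19:00 → clear.
Felix: ends Tue 14:30 at or before Sana starts Wed 19:00 → clear.
Marcus: ends Tue 18:30 at or before Sana starts Wed 19:00 → clear.
Dmitri: ends Tue 23:30 at or before Sana starts Wed 19:00 → clear.
Jonas: ends Wed 14:30 at or before Sana starts Wed 19:00 → clear.
Elena: ends Wed 12:00 at or before Sana starts Wed 19:00 → clear.

Yes — the slot is free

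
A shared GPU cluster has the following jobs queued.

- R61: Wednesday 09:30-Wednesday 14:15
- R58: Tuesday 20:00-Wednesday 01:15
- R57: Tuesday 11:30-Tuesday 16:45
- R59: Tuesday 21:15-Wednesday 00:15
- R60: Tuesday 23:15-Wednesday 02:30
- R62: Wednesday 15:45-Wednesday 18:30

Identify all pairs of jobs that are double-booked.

R58 & R59, R58 & R60, R59 & R60

Sorted by start: R57, R58, R59, R60, R61, R62.
R58 starts after R57 ends, so nothing later overlaps R57 either.
R59 starts before R58 ends → R58 and R59 overlap.
R60 starts before R58 ends → R58 and R60 overlap.
R61 starts after R58 ends, so nothing later overlaps R58 either.
R60 starts before R59 ends → R59 and R60 overlap.
R61 starts after R59 ends, so nothing later overlaps R59 either.
R61 starts after R60 ends, so nothing later overlaps R60 either.
R62 starts after R61 ends.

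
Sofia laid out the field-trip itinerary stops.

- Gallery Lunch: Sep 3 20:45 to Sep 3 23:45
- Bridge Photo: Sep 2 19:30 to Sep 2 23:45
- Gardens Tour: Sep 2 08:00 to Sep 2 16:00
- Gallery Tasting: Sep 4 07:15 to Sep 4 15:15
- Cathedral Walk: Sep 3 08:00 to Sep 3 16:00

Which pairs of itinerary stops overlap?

Two intervals overlap when each starts before the other ends.
Sorted by start: Gardens Tour, Bridge Photo, Cathedral Walk, Gallery Lunch, Gallery Tasting.
Bridge Photo starts after Gardens Tour ends, so nothing later overlaps Gardens Tour either.
Cathedral Walk starts after Bridge Photo ends, so nothing later overlaps Bridge Photo either.
Gallery Lunch starts after Cathedral Walk ends, so nothing later overlaps Cathedral Walk either.
Gallery Tasting starts after Gallery Lunch ends.

no conflicts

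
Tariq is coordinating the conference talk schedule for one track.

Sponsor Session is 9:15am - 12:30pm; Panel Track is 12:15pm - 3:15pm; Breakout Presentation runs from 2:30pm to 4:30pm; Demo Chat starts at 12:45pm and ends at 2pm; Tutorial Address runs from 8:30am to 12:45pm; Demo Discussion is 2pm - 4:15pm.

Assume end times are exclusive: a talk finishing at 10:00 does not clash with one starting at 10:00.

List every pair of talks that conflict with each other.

Breakout Presentation & Demo Discussion, Breakout Presentation & Panel Track, Demo Chat & Panel Track, Demo Discussion & Panel Track, Panel Track & Sponsor Session, Panel Track & Tutorial Address, Sponsor Session & Tutorial Address

Sorted by start: Tutorial Address, Sponsor Session, Panel Track, Demo Chat, Demo Discussion, Breakout Presentation.
Sponsor Session starts before Tutorial Address ends → Tutorial Address and Sponsor Session overlap.
Panel Track starts before Tutorial Address ends → Tutorial Address and Panel Track overlap.
Demo Chat starts exactly when Tutorial Address ends (back-to-back, no overlap), so nothing later overlaps Tutorial Address either.
Panel Track starts before Sponsor Session ends → Sponsor Session and Panel Track overlap.
Demo Chat starts after Sponsor Session ends, so nothing later overlaps Sponsor Session either.
Demo Chat starts before Panel Track ends → Panel Track and Demo Chat overlap.
Demo Discussion starts before Panel Track ends → Panel Track and Demo Discussion overlap.
Breakout Presentation starts before Panel Track ends → Panel Track and Breakout Presentation overlap.
Demo Discussion starts exactly when Demo Chat ends (back-to-back, no overlap), so nothing later overlaps Demo Chat either.
Breakout Presentation starts before Demo Discussion ends → Demo Discussion and Breakout Presentation overlap.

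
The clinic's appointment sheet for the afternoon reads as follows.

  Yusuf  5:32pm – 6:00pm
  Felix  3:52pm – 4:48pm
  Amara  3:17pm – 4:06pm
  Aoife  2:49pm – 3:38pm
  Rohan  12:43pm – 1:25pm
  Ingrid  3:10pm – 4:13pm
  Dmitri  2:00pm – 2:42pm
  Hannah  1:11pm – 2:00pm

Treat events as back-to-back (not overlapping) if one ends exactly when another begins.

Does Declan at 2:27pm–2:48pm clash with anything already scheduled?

Yes — it overlaps Dmitri

Rohan: ends 1:25pm at or before Declan starts 2:27pm → clear.
Hannah: ends 2:00pm at or before Declan starts 2:27pm → clear.
Dmitri: starts 2:00pm before Declan ends 2:48pm, and ends 2:42pm after Declan starts 2:27pm → overlap.
Aoife: starts 2:49pm at or after Declan ends 2:48pm → clear.
Ingrid: starts 3:10pm at or after Declan ends 2:48pm → clear.
Amara: starts 3:17pm at or after Declan ends 2:48pm → clear.
Felix: starts 3:52pm at or after Declan ends 2:48pm → clear.
Yusuf: starts 5:32pm at or after Declan ends 2:48pm → clear.
Declan overlaps Dmitri.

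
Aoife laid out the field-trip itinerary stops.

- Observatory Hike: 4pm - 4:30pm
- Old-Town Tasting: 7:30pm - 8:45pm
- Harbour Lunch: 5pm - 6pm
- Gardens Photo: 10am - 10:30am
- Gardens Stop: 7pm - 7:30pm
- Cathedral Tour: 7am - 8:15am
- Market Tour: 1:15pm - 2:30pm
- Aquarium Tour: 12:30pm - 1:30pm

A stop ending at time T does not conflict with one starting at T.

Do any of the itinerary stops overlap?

Yes

Check each pair: they overlap iff neither finishes before the other starts.
Sorted by start: Cathedral Tour, Gardens Photo, Aquarium Tour, Market Tour, Observatory Hike, Harbour Lunch, Gardens Stop, Old-Town Tasting.
Gardens Photo starts after Cathedral Tour ends; Cathedral Tour is clear from here.
Aquarium Tour starts after Gardens Photo ends; Gardens Photo is clear from here.
Market Tour starts before Aquarium Tour ends → Aquarium Tour and Market Tour overlap.
That's a conflict, so the schedule is not conflict-free.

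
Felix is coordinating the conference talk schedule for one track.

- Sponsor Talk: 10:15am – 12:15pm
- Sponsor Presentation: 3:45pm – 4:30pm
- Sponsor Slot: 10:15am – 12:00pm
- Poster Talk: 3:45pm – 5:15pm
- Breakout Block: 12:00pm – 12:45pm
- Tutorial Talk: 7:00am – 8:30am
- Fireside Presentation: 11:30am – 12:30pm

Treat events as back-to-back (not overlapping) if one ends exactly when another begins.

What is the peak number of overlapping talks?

Walk through starts and ends in time order (an end at T is processed before a start at T):
7:00am start Tutorial Talk → 1
8:30am end Tutorial Talk → 0
10:15am start Sponsor Slot → 1
10:15am start Sponsor Talk → 2
11:30am start Fireside Presentation → 3
12:00pm end Sponsor Slot → 2
12:00pm start Breakout Block → 3
12:15pm end Sponsor Talk → 2
12:30pm end Fireside Presentation → 1
12:45pm end Breakout Block → 0
3:45pm start Poster Talk → 1
3:45pm start Sponsor Presentation → 2
4:30pm end Sponsor Presentation → 1
5:15pm end Poster Talk → 0
Peak is 3, at 11:30am (Fireside Presentation, Sponsor Slot, Sponsor Talk).

3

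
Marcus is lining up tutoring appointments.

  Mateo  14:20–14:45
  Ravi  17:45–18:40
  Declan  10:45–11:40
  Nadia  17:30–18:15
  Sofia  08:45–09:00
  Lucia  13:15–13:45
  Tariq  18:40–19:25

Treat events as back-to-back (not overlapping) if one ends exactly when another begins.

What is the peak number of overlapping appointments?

2

Sort all start/end points and keep a running count:
08:45 start Sofia → 1
09:00 end Sofia → 0
10:45 start Declan → 1
11:40 end Declan → 0
13:15 start Lucia → 1
13:45 end Lucia → 0
14:20 start Mateo → 1
14:45 end Mateo → 0
17:30 start Nadia → 1
17:45 start Ravi → 2
18:15 end Nadia → 1
18:40 end Ravi → 0
18:40 start Tariq → 1
19:25 end Tariq → 0
Peak is 2, at 17:45 (Nadia, Ravi).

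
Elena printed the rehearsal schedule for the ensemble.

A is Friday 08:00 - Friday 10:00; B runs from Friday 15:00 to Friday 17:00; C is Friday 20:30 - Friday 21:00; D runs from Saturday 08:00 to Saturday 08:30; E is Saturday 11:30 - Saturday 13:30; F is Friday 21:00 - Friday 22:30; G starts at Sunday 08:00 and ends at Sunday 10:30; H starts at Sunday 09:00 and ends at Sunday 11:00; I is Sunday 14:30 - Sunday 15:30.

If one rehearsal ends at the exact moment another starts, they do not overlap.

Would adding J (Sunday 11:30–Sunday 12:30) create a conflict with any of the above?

A: ends Friday 10:00 at or before J starts Sunday 11:30 → clear.
B: ends Friday 17:00 at or before J starts Sunday 11:30 → clear.
C: ends Friday 21:00 at or before J starts Sunday 11:30 → clear.
F: ends Friday 22:30 at or before J starts Sunday 11:30 → clear.
D: ends Saturday 08:30 at or before J starts Sunday 11:30 → clear.
E: ends Saturday 13:30 at or before J starts Sunday 11:30 → clear.
G: ends Sunday 10:30 at or before J starts Sunday 11:30 → clear.
H: ends Sunday 11:00 at or before J starts Sunday 11:30 → clear.
I: starts Sunday 14:30 at or after J ends Sunday 12:30 → clear.

No — it doesn't clash with anything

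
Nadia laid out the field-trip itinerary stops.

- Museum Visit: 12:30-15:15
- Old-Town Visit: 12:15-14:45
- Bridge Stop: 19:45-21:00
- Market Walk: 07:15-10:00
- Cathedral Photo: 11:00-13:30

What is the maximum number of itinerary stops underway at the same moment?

3

Sort all start/end points and keep a running count:
07:15 start Market Walk → 1
10:00 end Market Walk → 0
11:00 start Cathedral Photo → 1
12:15 start Old-Town Visit → 2
12:30 start Museum Visit → 3
13:30 end Cathedral Photo → 2
14:45 end Old-Town Visit → 1
15:15 end Museum Visit → 0
19:45 start Bridge Stop → 1
21:00 end Bridge Stop → 0
Peak is 3, at 12:30 (Cathedral Photo, Museum Visit, Old-Town Visit).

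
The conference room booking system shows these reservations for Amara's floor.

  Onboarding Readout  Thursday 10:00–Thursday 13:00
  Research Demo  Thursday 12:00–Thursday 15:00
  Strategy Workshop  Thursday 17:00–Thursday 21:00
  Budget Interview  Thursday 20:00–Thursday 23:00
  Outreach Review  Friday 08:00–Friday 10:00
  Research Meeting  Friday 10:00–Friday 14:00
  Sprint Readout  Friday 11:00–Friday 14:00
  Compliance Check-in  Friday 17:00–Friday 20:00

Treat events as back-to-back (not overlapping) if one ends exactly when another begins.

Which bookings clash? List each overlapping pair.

Sorted by start: Onboarding Readout, Research Demo, Strategy Workshop, Budget Interview, Outreach Review, Research Meeting, Sprint Readout, Compliance Check-in.
Research Demo starts before Onboarding Readout ends → Onboarding Readout and Research Demo overlap.
Strategy Workshop starts after Onboarding Readout ends, so Onboarding Readout has no further overlaps.
Strategy Workshop starts after Research Demo ends, so Research Demo has no further overlaps.
Budget Interview starts before Strategy Workshop ends → Strategy Workshop and Budget Interview overlap.
Outreach Review starts after Strategy Workshop ends, so Strategy Workshop has no further overlaps.
Outreach Review starts after Budget Interview ends, so Budget Interview has no further overlaps.
Research Meeting starts exactly when Outreach Review ends (back-to-back, no overlap), so Outreach Review has no further overlaps.
Sprint Readout starts before Research Meeting ends → Research Meeting and Sprint Readout overlap.
Compliance Check-in starts after Research Meeting ends.
Compliance Check-in starts after Sprint Readout ends.

Budget Interview & Strategy Workshop, Onboarding Readout & Research Demo, Research Meeting & Sprint Readout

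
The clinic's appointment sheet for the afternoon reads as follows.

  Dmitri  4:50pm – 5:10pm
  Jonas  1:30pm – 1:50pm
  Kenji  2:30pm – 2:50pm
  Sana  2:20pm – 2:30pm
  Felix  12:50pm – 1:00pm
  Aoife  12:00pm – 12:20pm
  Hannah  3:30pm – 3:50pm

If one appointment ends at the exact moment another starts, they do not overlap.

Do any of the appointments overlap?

No

Sorted by start: Aoife, Felix, Jonas, Sana, Kenji, Hannah, Dmitri.
Felix starts after Aoife ends, so Aoife has no further overlaps.
Jonas starts after Felix ends, so Felix has no further overlaps.
Sana starts after Jonas ends, so Jonas has no further overlaps.
Kenji starts exactly when Sana ends (back-to-back, no overlap), so Sana has no further overlaps.
Hannah starts after Kenji ends, so Kenji has no further overlaps.
Dmitri starts after Hannah ends.
Every pair is clear; the schedule has no overlaps.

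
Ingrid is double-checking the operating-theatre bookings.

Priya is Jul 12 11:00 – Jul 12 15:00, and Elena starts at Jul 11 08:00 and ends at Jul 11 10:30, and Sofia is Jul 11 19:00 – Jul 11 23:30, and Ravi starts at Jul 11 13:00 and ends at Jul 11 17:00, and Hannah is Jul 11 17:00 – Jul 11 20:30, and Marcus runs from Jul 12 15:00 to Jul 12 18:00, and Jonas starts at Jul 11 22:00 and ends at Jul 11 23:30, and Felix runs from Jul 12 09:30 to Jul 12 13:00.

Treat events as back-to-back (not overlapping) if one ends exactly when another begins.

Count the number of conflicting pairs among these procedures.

3

Sorted by start: Elena, Ravi, Hannah, Sofia, Jonas, Felix, Priya, Marcus.
Ravi starts after Elena ends, so nothing later overlaps Elena either.
Hannah starts exactly when Ravi ends (back-to-back, no overlap), so nothing later overlaps Ravi either.
Sofia starts before Hannah ends → Hannah and Sofia overlap.
Jonas starts after Hannah ends, so nothing later overlaps Hannah either.
Jonas starts before Sofia ends → Sofia and Jonas overlap.
Felix starts after Sofia ends, so nothing later overlaps Sofia either.
Felix starts after Jonas ends, so nothing later overlaps Jonas either.
Priya starts before Felix ends → Felix and Priya overlap.
Marcus starts after Felix ends.
Marcus starts exactly when Priya ends (back-to-back, no overlap).
Overlapping pairs: Felix & Priya, Hannah & Sofia, Jonas & Sofia — 3 in total.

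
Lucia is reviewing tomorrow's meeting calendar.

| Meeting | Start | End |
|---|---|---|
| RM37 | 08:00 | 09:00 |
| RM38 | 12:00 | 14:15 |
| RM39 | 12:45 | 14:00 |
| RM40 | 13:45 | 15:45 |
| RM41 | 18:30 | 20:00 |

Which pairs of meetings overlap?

Sorted by start: RM37, RM38, RM39, RM40, RM41.
RM38 starts after RM37 ends, so RM37 has no further overlaps.
RM39 starts before RM38 ends → RM38 and RM39 overlap.
RM40 starts before RM38 ends → RM38 and RM40 overlap.
RM41 starts after RM38 ends.
RM40 starts before RM39 ends → RM39 and RM40 overlap.
RM41 starts after RM39 ends.
RM41 starts after RM40 ends.

RM38 & RM39, RM38 & RM40, RM39 & RM40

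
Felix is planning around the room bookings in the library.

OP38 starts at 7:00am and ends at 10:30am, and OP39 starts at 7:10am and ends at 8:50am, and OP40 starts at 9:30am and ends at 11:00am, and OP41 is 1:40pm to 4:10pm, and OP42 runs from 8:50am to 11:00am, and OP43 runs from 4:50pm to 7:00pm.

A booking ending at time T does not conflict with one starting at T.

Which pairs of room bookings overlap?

Sorted by start: OP38, OP39, OP42, OP40, OP41, OP43.
OP39 starts before OP38 ends → OP38 and OP39 overlap.
OP42 starts before OP38 ends → OP38 and OP42 overlap.
OP40 starts before OP38 ends → OP38 and OP40 overlap.
OP41 starts after OP38 ends; OP38 is clear from here.
OP42 starts exactly when OP39 ends (back-to-back, no overlap); OP39 is clear from here.
OP40 starts before OP42 ends → OP42 and OP40 overlap.
OP41 starts after OP42 ends; OP42 is clear from here.
OP41 starts after OP40 ends; OP40 is clear from here.
OP43 starts after OP41 ends.

OP38 & OP39, OP38 & OP40, OP38 & OP42, OP40 & OP42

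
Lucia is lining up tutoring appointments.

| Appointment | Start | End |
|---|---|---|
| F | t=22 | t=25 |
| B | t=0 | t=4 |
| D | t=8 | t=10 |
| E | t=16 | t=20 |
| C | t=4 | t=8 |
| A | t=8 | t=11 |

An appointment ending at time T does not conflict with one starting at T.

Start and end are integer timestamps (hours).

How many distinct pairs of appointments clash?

1

Sorted by start: B, C, A, D, E, F.
C starts exactly when B ends (back-to-back, no overlap) — done with B.
A starts exactly when C ends (back-to-back, no overlap) — done with C.
D starts before A ends → A and D overlap.
E starts after A ends — done with A.
E starts after D ends — done with D.
F starts after E ends.
Overlapping pairs: A & D — 1 in total.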